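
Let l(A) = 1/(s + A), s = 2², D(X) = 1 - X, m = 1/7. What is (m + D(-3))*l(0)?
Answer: 29/28 ≈ 1.0357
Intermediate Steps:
m = ⅐ ≈ 0.14286
s = 4
l(A) = 1/(4 + A)
(m + D(-3))*l(0) = (⅐ + (1 - 1*(-3)))/(4 + 0) = (⅐ + (1 + 3))/4 = (⅐ + 4)*(¼) = (29/7)*(¼) = 29/28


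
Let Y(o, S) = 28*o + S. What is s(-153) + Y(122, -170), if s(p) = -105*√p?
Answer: 3246 - 315*I*√17 ≈ 3246.0 - 1298.8*I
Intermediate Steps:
Y(o, S) = S + 28*o
s(-153) + Y(122, -170) = -315*I*√17 + (-170 + 28*122) = -315*I*√17 + (-170 + 3416) = -315*I*√17 + 3246 = 3246 - 315*I*√17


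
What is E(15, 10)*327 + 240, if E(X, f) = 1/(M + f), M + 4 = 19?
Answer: 6327/25 ≈ 253.08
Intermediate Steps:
M = 15 (M = -4 + 19 = 15)
E(X, f) = 1/(15 + f)
E(15, 10)*327 + 240 = 327/(15 + 10) + 240 = 327/25 + 240 = 6327/25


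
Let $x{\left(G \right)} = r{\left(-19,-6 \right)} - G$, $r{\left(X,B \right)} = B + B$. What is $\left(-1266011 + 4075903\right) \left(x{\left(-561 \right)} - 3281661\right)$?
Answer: $-9219570359904$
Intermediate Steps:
$r{\left(X,B \right)} = 2 B$
$x{\left(G \right)} = -12 - G$ ($x{\left(G \right)} = 2 \left(-6\right) - G = -12 - G$)
$\left(-1266011 + 4075903\right) \left(x{\left(-561 \right)} - 3281661\right) = \left(-1266011 + 4075903\right) \left(\left(-12 - -561\right) - 3281661\right) = 2809892 \left(\left(-12 + 561\right) - 3281661\right) = 2809892 \left(549 - 3281661\right) = 2809892 \left(-3281112\right) = -9219570359904$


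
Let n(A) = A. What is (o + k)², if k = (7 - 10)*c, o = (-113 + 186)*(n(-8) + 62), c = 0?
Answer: 15539364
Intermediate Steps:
o = 3942 (o = (-113 + 186)*(-8 + 62) = 73*54 = 3942)
k = 0 (k = (7 - 10)*0 = -3*0 = 0)
(o + k)² = (3942 + 0)² = 3942² = 15539364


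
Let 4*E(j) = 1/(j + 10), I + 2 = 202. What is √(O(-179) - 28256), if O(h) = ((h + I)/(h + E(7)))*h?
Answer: 2*I*√116181716779/4057 ≈ 168.03*I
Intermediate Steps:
I = 200 (I = -2 + 202 = 200)
E(j) = 1/(4*(10 + j)) (E(j) = 1/(4*(j + 10)) = 1/(4*(10 + j)))
O(h) = h*(200 + h)/(1/68 + h) (O(h) = ((h + 200)/(h + 1/(4*(10 + 7))))*h = ((200 + h)/(h + (¼)/17))*h = ((200 + h)/(h + (¼)*(1/17)))*h = ((200 + h)/(h + 1/68))*h = ((200 + h)/(1/68 + h))*h = h*(200 + h)/(1/68 + h))
√(O(-179) - 28256) = √(68*(-179)*(200 - 179)/(1 + 68*(-179)) - 28256) = √(68*(-179)*21/(1 - 12172) - 28256) = √(68*(-179)*21/(-12171) - 28256) = √(68*(-179)*(-1/12171)*21 - 28256) = √(85204/4057 - 28256) = √(-114549388/4057) = 2*I*√116181716779/4057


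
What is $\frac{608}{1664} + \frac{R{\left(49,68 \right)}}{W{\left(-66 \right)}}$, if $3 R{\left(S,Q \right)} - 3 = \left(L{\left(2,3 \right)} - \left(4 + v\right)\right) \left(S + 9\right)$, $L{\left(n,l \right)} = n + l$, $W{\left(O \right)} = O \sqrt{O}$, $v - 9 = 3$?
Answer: $\frac{19}{52} - \frac{635 i \sqrt{66}}{13068} \approx 0.36538 - 0.39476 i$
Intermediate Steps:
$v = 12$ ($v = 9 + 3 = 12$)
$W{\left(O \right)} = O^{\frac{3}{2}}$
$L{\left(n,l \right)} = l + n$
$R{\left(S,Q \right)} = -32 - \frac{11 S}{3}$ ($R{\left(S,Q \right)} = 1 + \frac{\left(\left(3 + 2\right) - 16\right) \left(S + 9\right)}{3} = 1 + \frac{\left(5 - 16\right) \left(9 + S\right)}{3} = 1 + \frac{\left(-11\right) \left(9 + S\right)}{3} = 1 + \frac{-99 - 11 S}{3} = 1 - \left(33 + \frac{11 S}{3}\right) = -32 - \frac{11 S}{3}$)
$\frac{608}{1664} + \frac{R{\left(49,68 \right)}}{W{\left(-66 \right)}} = \frac{608}{1664} + \frac{-32 - \frac{539}{3}}{\left(-66\right)^{\frac{3}{2}}} = 608 \cdot \frac{1}{1664} + \frac{-32 - \frac{539}{3}}{\left(-66\right) i \sqrt{66}} = \frac{19}{52} - \frac{635 \frac{i \sqrt{66}}{4356}}{3} = \frac{19}{52} - \frac{635 i \sqrt{66}}{13068}$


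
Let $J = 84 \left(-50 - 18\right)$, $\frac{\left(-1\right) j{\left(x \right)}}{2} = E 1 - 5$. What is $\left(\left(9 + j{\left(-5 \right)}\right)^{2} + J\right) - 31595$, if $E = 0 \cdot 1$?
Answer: $-36946$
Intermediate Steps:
$E = 0$
$j{\left(x \right)} = 10$ ($j{\left(x \right)} = - 2 \left(0 \cdot 1 - 5\right) = - 2 \left(0 - 5\right) = \left(-2\right) \left(-5\right) = 10$)
$J = -5712$ ($J = 84 \left(-68\right) = -5712$)
$\left(\left(9 + j{\left(-5 \right)}\right)^{2} + J\right) - 31595 = \left(\left(9 + 10\right)^{2} - 5712\right) - 31595 = \left(19^{2} - 5712\right) - 31595 = \left(361 - 5712\right) - 31595 = -5351 - 31595 = -36946$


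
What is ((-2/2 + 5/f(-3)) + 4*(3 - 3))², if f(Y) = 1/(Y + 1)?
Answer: 121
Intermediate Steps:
f(Y) = 1/(1 + Y)
((-2/2 + 5/f(-3)) + 4*(3 - 3))² = ((-2/2 + 5/(1/(1 - 3))) + 4*(3 - 3))² = ((-2*½ + 5/(1/(-2))) + 4*0)² = ((-1 + 5/(-½)) + 0)² = ((-1 + 5*(-2)) + 0)² = ((-1 - 10) + 0)² = (-11 + 0)² = (-11)² = 121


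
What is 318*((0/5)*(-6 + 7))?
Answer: 0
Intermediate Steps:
318*((0/5)*(-6 + 7)) = 318*((0*(⅕))*1) = 318*(0*1) = 318*0 = 0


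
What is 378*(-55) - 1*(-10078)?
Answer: -10712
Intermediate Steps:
378*(-55) - 1*(-10078) = -20790 + 10078 = -10712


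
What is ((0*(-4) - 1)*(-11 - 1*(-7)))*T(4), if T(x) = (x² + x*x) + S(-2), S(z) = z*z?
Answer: 144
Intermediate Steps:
S(z) = z²
T(x) = 4 + 2*x² (T(x) = (x² + x*x) + (-2)² = (x² + x²) + 4 = 2*x² + 4 = 4 + 2*x²)
((0*(-4) - 1)*(-11 - 1*(-7)))*T(4) = ((0*(-4) - 1)*(-11 - 1*(-7)))*(4 + 2*4²) = ((0 - 1)*(-11 + 7))*(4 + 2*16) = (-1*(-4))*(4 + 32) = 4*36 = 144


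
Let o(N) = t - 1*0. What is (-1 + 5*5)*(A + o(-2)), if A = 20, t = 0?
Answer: 480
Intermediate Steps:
o(N) = 0 (o(N) = 0 - 1*0 = 0 + 0 = 0)
(-1 + 5*5)*(A + o(-2)) = (-1 + 5*5)*(20 + 0) = (-1 + 25)*20 = 24*20 = 480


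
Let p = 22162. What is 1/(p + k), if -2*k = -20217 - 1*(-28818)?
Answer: 2/35723 ≈ 5.5986e-5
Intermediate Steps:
k = -8601/2 (k = -(-20217 - 1*(-28818))/2 = -(-20217 + 28818)/2 = -½*8601 = -8601/2 ≈ -4300.5)
1/(p + k) = 1/(22162 - 8601/2) = 1/(35723/2) = 2/35723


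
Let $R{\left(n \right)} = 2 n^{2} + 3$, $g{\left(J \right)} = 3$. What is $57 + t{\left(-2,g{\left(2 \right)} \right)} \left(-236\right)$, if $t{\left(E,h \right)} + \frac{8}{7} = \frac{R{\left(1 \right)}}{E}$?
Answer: $\frac{6417}{7} \approx 916.71$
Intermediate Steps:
$R{\left(n \right)} = 3 + 2 n^{2}$
$t{\left(E,h \right)} = - \frac{8}{7} + \frac{5}{E}$ ($t{\left(E,h \right)} = - \frac{8}{7} + \frac{3 + 2 \cdot 1^{2}}{E} = - \frac{8}{7} + \frac{3 + 2 \cdot 1}{E} = - \frac{8}{7} + \frac{3 + 2}{E} = - \frac{8}{7} + \frac{5}{E}$)
$57 + t{\left(-2,g{\left(2 \right)} \right)} \left(-236\right) = 57 + \left(- \frac{8}{7} + \frac{5}{-2}\right) \left(-236\right) = 57 + \left(- \frac{8}{7} + 5 \left(- \frac{1}{2}\right)\right) \left(-236\right) = 57 + \left(- \frac{8}{7} - \frac{5}{2}\right) \left(-236\right) = 57 - - \frac{6018}{7} = 57 + \frac{6018}{7} = \frac{6417}{7}$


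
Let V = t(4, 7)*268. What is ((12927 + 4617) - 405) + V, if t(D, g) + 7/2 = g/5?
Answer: 82881/5 ≈ 16576.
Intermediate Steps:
t(D, g) = -7/2 + g/5
V = -2814/5 (V = (-7/2 + (⅕)*7)*268 = (-7/2 + 7/5)*268 = -21/10*268 = -2814/5 ≈ -562.80)
((12927 + 4617) - 405) + V = ((12927 + 4617) - 405) - 2814/5 = (17544 - 405) - 2814/5 = 17139 - 2814/5 = 82881/5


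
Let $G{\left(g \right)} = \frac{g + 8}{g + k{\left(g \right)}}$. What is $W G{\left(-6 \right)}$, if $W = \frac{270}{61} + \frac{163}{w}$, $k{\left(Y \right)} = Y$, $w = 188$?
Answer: $- \frac{60703}{68808} \approx -0.88221$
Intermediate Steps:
$G{\left(g \right)} = \frac{8 + g}{2 g}$ ($G{\left(g \right)} = \frac{g + 8}{g + g} = \frac{8 + g}{2 g}$)
$W = \frac{60703}{11468}$ ($W = \frac{270}{61} + \frac{163}{188} = \frac{60703}{11468} \approx 5.2933$)
$W G{\left(-6 \right)} = \frac{60703 \frac{8 - 6}{2 \left(-6\right)}}{11468} = \frac{60703 \cdot \frac{1}{2} \left(- \frac{1}{6}\right) 2}{11468} = \frac{60703}{11468} \left(- \frac{1}{6}\right) = - \frac{60703}{68808}$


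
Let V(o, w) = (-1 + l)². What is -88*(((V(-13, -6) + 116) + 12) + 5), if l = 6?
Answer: -13904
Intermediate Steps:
V(o, w) = 25 (V(o, w) = (-1 + 6)² = 5² = 25)
-88*(((V(-13, -6) + 116) + 12) + 5) = -88*(((25 + 116) + 12) + 5) = -88*((141 + 12) + 5) = -88*(153 + 5) = -88*158 = -13904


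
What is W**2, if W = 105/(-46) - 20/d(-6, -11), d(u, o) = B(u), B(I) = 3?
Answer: 1525225/19044 ≈ 80.089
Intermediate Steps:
d(u, o) = 3
W = -1235/138 (W = 105/(-46) - 20/3 = 105*(-1/46) - 20*1/3 = -105/46 - 20/3 = -1235/138 ≈ -8.9493)
W**2 = (-1235/138)**2 = 1525225/19044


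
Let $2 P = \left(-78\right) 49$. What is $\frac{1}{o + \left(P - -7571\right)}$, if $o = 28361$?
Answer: $\frac{1}{34021} \approx 2.9394 \cdot 10^{-5}$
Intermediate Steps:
$P = -1911$ ($P = \frac{\left(-78\right) 49}{2} = \frac{1}{2} \left(-3822\right) = -1911$)
$\frac{1}{o + \left(P - -7571\right)} = \frac{1}{28361 - -5660} = \frac{1}{28361 + \left(-1911 + 7571\right)} = \frac{1}{28361 + 5660} = \frac{1}{34021}$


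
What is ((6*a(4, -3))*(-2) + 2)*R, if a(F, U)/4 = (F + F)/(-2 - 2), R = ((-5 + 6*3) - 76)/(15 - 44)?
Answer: 6174/29 ≈ 212.90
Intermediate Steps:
R = 63/29 (R = ((-5 + 18) - 76)/(-29) = (13 - 76)*(-1/29) = -63*(-1/29) = 63/29 ≈ 2.1724)
a(F, U) = -2*F (a(F, U) = 4*((F + F)/(-2 - 2)) = 4*((2*F)/(-4)) = 4*((2*F)*(-¼)) = 4*(-F/2) = -2*F)
((6*a(4, -3))*(-2) + 2)*R = ((6*(-2*4))*(-2) + 2)*(63/29) = ((6*(-8))*(-2) + 2)*(63/29) = (-48*(-2) + 2)*(63/29) = (96 + 2)*(63/29) = 98*(63/29) = 6174/29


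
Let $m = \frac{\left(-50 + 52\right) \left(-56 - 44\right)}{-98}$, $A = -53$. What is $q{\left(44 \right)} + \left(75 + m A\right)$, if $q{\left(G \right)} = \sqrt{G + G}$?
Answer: $- \frac{1625}{49} + 2 \sqrt{22} \approx -23.782$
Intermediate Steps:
$q{\left(G \right)} = \sqrt{2} \sqrt{G}$ ($q{\left(G \right)} = \sqrt{2 G} = \sqrt{2} \sqrt{G}$)
$m = \frac{100}{49}$ ($m = 2 \left(-100\right) \left(- \frac{1}{98}\right) = \left(-200\right) \left(- \frac{1}{98}\right) = \frac{100}{49} \approx 2.0408$)
$q{\left(44 \right)} + \left(75 + m A\right) = \sqrt{2} \sqrt{44} + \left(75 + \frac{100}{49} \left(-53\right)\right) = \sqrt{2} \cdot 2 \sqrt{11} + \left(75 - \frac{5300}{49}\right) = 2 \sqrt{22} - \frac{1625}{49} = - \frac{1625}{49} + 2 \sqrt{22}$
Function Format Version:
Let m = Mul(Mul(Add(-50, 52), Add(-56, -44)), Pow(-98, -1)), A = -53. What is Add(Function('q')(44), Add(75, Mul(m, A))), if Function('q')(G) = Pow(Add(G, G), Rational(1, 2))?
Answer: Add(Rational(-1625, 49), Mul(2, Pow(22, Rational(1, 2)))) ≈ -23.782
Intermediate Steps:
Function('q')(G) = Mul(Pow(2, Rational(1, 2)), Pow(G, Rational(1, 2))) (Function('q')(G) = Pow(Mul(2, G), Rational(1, 2)) = Mul(Pow(2, Rational(1, 2)), Pow(G, Rational(1, 2))))
m = Rational(100, 49) (m = Mul(Mul(2, -100), Rational(-1, 98)) = Mul(-200, Rational(-1, 98)) = Rational(100, 49) ≈ 2.0408)
Add(Function('q')(44), Add(75, Mul(m, A))) = Add(Mul(Pow(2, Rational(1, 2)), Pow(44, Rational(1, 2))), Add(75, Mul(Rational(100, 49), -53))) = Add(Mul(Pow(2, Rational(1, 2)), Mul(2, Pow(11, Rational(1, 2)))), Add(75, Rational(-5300, 49))) = Add(Mul(2, Pow(22, Rational(1, 2))), Rational(-1625, 49)) = Add(Rational(-1625, 49), Mul(2, Pow(22, Rational(1, 2))))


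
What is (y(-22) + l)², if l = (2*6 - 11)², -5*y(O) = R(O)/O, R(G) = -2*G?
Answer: 49/25 ≈ 1.9600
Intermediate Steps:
y(O) = ⅖ (y(O) = -(-2*O)/(5*O) = -⅕*(-2) = ⅖)
l = 1 (l = (12 - 11)² = 1² = 1)
(y(-22) + l)² = (⅖ + 1)² = (7/5)² = 49/25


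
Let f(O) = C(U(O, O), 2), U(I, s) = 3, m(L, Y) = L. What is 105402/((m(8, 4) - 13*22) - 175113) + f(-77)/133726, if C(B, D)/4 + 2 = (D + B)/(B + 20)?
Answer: -162106742360/269724873959 ≈ -0.60101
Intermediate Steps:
C(B, D) = -8 + 4*(B + D)/(20 + B) (C(B, D) = -8 + 4*((D + B)/(B + 20)) = -8 + 4*((B + D)/(20 + B)) = -8 + 4*(B + D)/(20 + B))
f(O) = -164/23 (f(O) = 4*(-40 + 2 - 1*3)/(20 + 3) = 4*(-40 + 2 - 3)/23 = 4*(1/23)*(-41) = -164/23)
105402/((m(8, 4) - 13*22) - 175113) + f(-77)/133726 = 105402/((8 - 13*22) - 175113) - 164/23/133726 = 105402/((8 - 286) - 175113) - 164/23*1/133726 = 105402/(-278 - 175113) - 82/1537849 = 105402/(-175391) - 82/1537849 = 105402*(-1/175391) - 82/1537849 = -105402/175391 - 82/1537849 = -162106742360/269724873959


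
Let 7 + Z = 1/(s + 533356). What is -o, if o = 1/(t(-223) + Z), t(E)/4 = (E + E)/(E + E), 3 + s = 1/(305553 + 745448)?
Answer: 560554536354/1681662558061 ≈ 0.33333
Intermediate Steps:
s = -3153002/1051001 (s = -3 + 1/(305553 + 745448) = -3 + 1/1051001 = -3153002/1051001 ≈ -3.0000)
t(E) = 4 (t(E) = 4*((E + E)/(E + E)) = 4*((2*E)/((2*E))) = 4*((2*E)*(1/(2*E))) = 4*1 = 4)
Z = -3923880703477/560554536354 (Z = -7 + 1/(-3153002/1051001 + 533356) = -7 + 1/(560554536354/1051001) = -7 + 1051001/560554536354 = -3923880703477/560554536354 ≈ -7.0000)
o = -560554536354/1681662558061 (o = 1/(4 - 3923880703477/560554536354) = 1/(-1681662558061/560554536354) = -560554536354/1681662558061 ≈ -0.33333)
-o = -1*(-560554536354/1681662558061) = 560554536354/1681662558061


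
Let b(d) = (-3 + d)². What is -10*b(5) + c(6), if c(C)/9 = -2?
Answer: -58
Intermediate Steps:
c(C) = -18 (c(C) = 9*(-2) = -18)
-10*b(5) + c(6) = -10*(-3 + 5)² - 18 = -10*2² - 18 = -10*4 - 18 = -40 - 18 = -58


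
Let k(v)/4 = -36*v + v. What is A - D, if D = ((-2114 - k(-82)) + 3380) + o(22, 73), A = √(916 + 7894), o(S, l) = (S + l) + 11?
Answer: 10108 + √8810 ≈ 10202.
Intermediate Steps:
k(v) = -140*v (k(v) = 4*(-36*v + v) = 4*(-35*v) = -140*v)
o(S, l) = 11 + S + l
A = √8810 ≈ 93.862
D = -10108 (D = ((-2114 - (-140)*(-82)) + 3380) + (11 + 22 + 73) = ((-2114 - 1*11480) + 3380) + 106 = ((-2114 - 11480) + 3380) + 106 = (-13594 + 3380) + 106 = -10214 + 106 = -10108)
A - D = √8810 - 1*(-10108) = √8810 + 10108 = 10108 + √8810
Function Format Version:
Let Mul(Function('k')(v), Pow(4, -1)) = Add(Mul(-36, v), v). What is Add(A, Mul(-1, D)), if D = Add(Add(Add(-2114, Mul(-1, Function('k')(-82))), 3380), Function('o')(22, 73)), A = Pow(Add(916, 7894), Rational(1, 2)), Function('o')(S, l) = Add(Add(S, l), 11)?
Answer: Add(10108, Pow(8810, Rational(1, 2))) ≈ 10202.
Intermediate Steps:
Function('k')(v) = Mul(-140, v) (Function('k')(v) = Mul(4, Add(Mul(-36, v), v)) = Mul(4, Mul(-35, v)) = Mul(-140, v))
Function('o')(S, l) = Add(11, S, l)
A = Pow(8810, Rational(1, 2)) ≈ 93.862
D = -10108 (D = Add(Add(Add(-2114, Mul(-1, Mul(-140, -82))), 3380), Add(11, 22, 73)) = Add(Add(Add(-2114, Mul(-1, 11480)), 3380), 106) = Add(Add(Add(-2114, -11480), 3380), 106) = Add(Add(-13594, 3380), 106) = Add(-10214, 106) = -10108)
Add(A, Mul(-1, D)) = Add(Pow(8810, Rational(1, 2)), Mul(-1, -10108)) = Add(Pow(8810, Rational(1, 2)), 10108) = Add(10108, Pow(8810, Rational(1, 2)))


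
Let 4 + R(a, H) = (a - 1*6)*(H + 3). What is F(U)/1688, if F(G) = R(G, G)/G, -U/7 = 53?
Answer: -34683/156562 ≈ -0.22153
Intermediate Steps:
R(a, H) = -4 + (-6 + a)*(3 + H) (R(a, H) = -4 + (a - 1*6)*(H + 3) = -4 + (a - 6)*(3 + H) = -4 + (-6 + a)*(3 + H))
U = -371 (U = -7*53 = -371)
F(G) = (-22 + G² - 3*G)/G (F(G) = (-22 - 6*G + 3*G + G*G)/G = (-22 - 6*G + 3*G + G²)/G = (-22 + G² - 3*G)/G)
F(U)/1688 = (-3 - 371 - 22/(-371))/1688 = (-3 - 371 - 22*(-1/371))*(1/1688) = (-3 - 371 + 22/371)*(1/1688) = -138732/371*1/1688 = -34683/156562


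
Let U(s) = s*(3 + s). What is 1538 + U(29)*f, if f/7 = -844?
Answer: -5481086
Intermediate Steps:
f = -5908 (f = 7*(-844) = -5908)
1538 + U(29)*f = 1538 + (29*(3 + 29))*(-5908) = 1538 + (29*32)*(-5908) = 1538 + 928*(-5908) = 1538 - 5482624 = -5481086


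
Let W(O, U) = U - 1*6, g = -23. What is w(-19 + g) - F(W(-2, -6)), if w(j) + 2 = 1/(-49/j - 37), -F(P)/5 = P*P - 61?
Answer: 88789/215 ≈ 412.97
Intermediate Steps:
W(O, U) = -6 + U (W(O, U) = U - 6 = -6 + U)
F(P) = 305 - 5*P² (F(P) = -5*(P*P - 61) = -5*(P² - 61) = -5*(-61 + P²) = 305 - 5*P²)
w(j) = -2 + 1/(-37 - 49/j) (w(j) = -2 + 1/(-49/j - 37) = -2 + 1/(-37 - 49/j))
w(-19 + g) - F(W(-2, -6)) = (-98 - 75*(-19 - 23))/(49 + 37*(-19 - 23)) - (305 - 5*(-6 - 6)²) = (-98 - 75*(-42))/(49 + 37*(-42)) - (305 - 5*(-12)²) = (-98 + 3150)/(49 - 1554) - (305 - 5*144) = 3052/(-1505) - (305 - 720) = -1/1505*3052 - 1*(-415) = -436/215 + 415 = 88789/215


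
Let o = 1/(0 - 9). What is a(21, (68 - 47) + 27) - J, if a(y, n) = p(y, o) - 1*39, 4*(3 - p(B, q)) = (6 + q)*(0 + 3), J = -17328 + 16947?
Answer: 4087/12 ≈ 340.58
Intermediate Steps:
J = -381
o = -⅑ (o = 1/(-9) = -⅑ ≈ -0.11111)
p(B, q) = -3/2 - 3*q/4 (p(B, q) = 3 - (6 + q)*(0 + 3)/4 = 3 - (6 + q)*3/4 = 3 - (18 + 3*q)/4 = 3 + (-9/2 - 3*q/4) = -3/2 - 3*q/4)
a(y, n) = -485/12 (a(y, n) = (-3/2 - ¾*(-⅑)) - 1*39 = (-3/2 + 1/12) - 39 = -17/12 - 39 = -485/12)
a(21, (68 - 47) + 27) - J = -485/12 - 1*(-381) = -485/12 + 381 = 4087/12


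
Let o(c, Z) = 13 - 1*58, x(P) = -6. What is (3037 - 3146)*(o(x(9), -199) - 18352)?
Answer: 2005273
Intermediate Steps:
o(c, Z) = -45 (o(c, Z) = 13 - 58 = -45)
(3037 - 3146)*(o(x(9), -199) - 18352) = (3037 - 3146)*(-45 - 18352) = -109*(-18397) = 2005273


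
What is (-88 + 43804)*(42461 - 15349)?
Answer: 1185228192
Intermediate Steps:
(-88 + 43804)*(42461 - 15349) = 43716*27112 = 1185228192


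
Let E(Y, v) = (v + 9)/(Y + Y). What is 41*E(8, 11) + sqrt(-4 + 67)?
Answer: 205/4 + 3*sqrt(7) ≈ 59.187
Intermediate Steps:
E(Y, v) = (9 + v)/(2*Y) (E(Y, v) = (9 + v)/((2*Y)) = (9 + v)*(1/(2*Y)) = (9 + v)/(2*Y))
41*E(8, 11) + sqrt(-4 + 67) = 41*((1/2)*(9 + 11)/8) + sqrt(-4 + 67) = 41*((1/2)*(1/8)*20) + sqrt(63) = 41*(5/4) + 3*sqrt(7) = 205/4 + 3*sqrt(7)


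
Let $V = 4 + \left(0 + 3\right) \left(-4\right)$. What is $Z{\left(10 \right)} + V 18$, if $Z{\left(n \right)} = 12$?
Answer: $-132$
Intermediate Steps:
$V = -8$ ($V = 4 + 3 \left(-4\right) = 4 - 12 = -8$)
$Z{\left(10 \right)} + V 18 = 12 - 144 = -132$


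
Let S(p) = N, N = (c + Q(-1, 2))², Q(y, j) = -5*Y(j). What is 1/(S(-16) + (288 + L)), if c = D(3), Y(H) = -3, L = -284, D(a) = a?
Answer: 1/328 ≈ 0.0030488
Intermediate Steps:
c = 3
Q(y, j) = 15 (Q(y, j) = -5*(-3) = 15)
N = 324 (N = (3 + 15)² = 18² = 324)
S(p) = 324
1/(S(-16) + (288 + L)) = 1/(324 + (288 - 284)) = 1/(324 + 4) = 1/328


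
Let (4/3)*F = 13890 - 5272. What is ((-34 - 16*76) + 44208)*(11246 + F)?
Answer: 760764701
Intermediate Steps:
F = 12927/2 (F = 3*(13890 - 5272)/4 = (¾)*8618 = 12927/2 ≈ 6463.5)
((-34 - 16*76) + 44208)*(11246 + F) = ((-34 - 16*76) + 44208)*(11246 + 12927/2) = ((-34 - 1216) + 44208)*(35419/2) = (-1250 + 44208)*(35419/2) = 42958*(35419/2) = 760764701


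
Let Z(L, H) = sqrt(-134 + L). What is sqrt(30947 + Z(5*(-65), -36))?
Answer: sqrt(30947 + 3*I*sqrt(51)) ≈ 175.92 + 0.0609*I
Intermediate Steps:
sqrt(30947 + Z(5*(-65), -36)) = sqrt(30947 + sqrt(-134 + 5*(-65))) = sqrt(30947 + sqrt(-134 - 325)) = sqrt(30947 + sqrt(-459)) = sqrt(30947 + 3*I*sqrt(51))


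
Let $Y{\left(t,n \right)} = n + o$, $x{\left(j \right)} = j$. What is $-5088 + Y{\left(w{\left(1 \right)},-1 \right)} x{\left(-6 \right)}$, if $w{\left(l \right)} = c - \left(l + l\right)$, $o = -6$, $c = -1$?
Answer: $-5046$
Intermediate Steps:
$w{\left(l \right)} = -1 - 2 l$ ($w{\left(l \right)} = -1 - \left(l + l\right) = -1 - 2 l$)
$Y{\left(t,n \right)} = -6 + n$ ($Y{\left(t,n \right)} = n - 6 = -6 + n$)
$-5088 + Y{\left(w{\left(1 \right)},-1 \right)} x{\left(-6 \right)} = -5088 + \left(-6 - 1\right) \left(-6\right) = -5088 - -42 = -5088 + 42 = -5046$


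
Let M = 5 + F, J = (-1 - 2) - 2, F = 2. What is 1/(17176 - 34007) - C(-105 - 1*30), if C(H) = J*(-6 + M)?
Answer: 84154/16831 ≈ 4.9999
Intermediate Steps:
J = -5 (J = -3 - 2 = -5)
M = 7 (M = 5 + 2 = 7)
C(H) = -5 (C(H) = -5*(-6 + 7) = -5*1 = -5)
1/(17176 - 34007) - C(-105 - 1*30) = 1/(17176 - 34007) - 1*(-5) = 1/(-16831) + 5 = -1/16831 + 5 = 84154/16831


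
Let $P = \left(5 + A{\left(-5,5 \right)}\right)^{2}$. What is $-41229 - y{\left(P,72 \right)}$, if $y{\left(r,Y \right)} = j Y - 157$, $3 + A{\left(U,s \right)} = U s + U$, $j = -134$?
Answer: $-31424$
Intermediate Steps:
$A{\left(U,s \right)} = -3 + U + U s$ ($A{\left(U,s \right)} = -3 + \left(U s + U\right) = -3 + \left(U + U s\right) = -3 + U + U s$)
$P = 784$ ($P = \left(5 - 33\right)^{2} = \left(-28\right)^{2} = 784$)
$y{\left(r,Y \right)} = -157 - 134 Y$ ($y{\left(r,Y \right)} = - 134 Y - 157 = -157 - 134 Y$)
$-41229 - y{\left(P,72 \right)} = -41229 - \left(-157 - 9648\right) = -41229 - -9805 = -41229 + 9805 = -31424$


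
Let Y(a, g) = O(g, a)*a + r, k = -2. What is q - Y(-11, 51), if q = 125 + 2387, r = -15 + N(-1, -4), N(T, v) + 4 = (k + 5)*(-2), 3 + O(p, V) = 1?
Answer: 2515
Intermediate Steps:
O(p, V) = -2 (O(p, V) = -3 + 1 = -2)
N(T, v) = -10 (N(T, v) = -4 + (-2 + 5)*(-2) = -4 + 3*(-2) = -4 - 6 = -10)
r = -25 (r = -15 - 10 = -25)
Y(a, g) = -25 - 2*a (Y(a, g) = -2*a - 25 = -25 - 2*a)
q = 2512
q - Y(-11, 51) = 2512 - (-25 - 2*(-11)) = 2512 - (-25 + 22) = 2512 - 1*(-3) = 2512 + 3 = 2515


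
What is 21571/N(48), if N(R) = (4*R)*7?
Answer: 21571/1344 ≈ 16.050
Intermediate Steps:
N(R) = 28*R
21571/N(48) = 21571/((28*48)) = 21571/1344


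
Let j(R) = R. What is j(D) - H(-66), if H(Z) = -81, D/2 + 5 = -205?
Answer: -339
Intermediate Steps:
D = -420 (D = -10 + 2*(-205) = -10 - 410 = -420)
j(D) - H(-66) = -420 - 1*(-81) = -420 + 81 = -339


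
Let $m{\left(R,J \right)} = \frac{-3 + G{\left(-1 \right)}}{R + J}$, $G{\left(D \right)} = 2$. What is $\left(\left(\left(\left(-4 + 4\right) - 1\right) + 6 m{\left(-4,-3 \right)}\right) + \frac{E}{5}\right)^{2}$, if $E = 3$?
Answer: $\frac{256}{1225} \approx 0.20898$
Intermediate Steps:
$m{\left(R,J \right)} = - \frac{1}{J + R}$ ($m{\left(R,J \right)} = \frac{-3 + 2}{R + J} = - \frac{1}{J + R}$)
$\left(\left(\left(\left(-4 + 4\right) - 1\right) + 6 m{\left(-4,-3 \right)}\right) + \frac{E}{5}\right)^{2} = \left(\left(\left(\left(-4 + 4\right) - 1\right) + 6 \left(- \frac{1}{-3 - 4}\right)\right) + \frac{3}{5}\right)^{2} = \left(\left(\left(0 - 1\right) + 6 \left(- \frac{1}{-7}\right)\right) + 3 \cdot \frac{1}{5}\right)^{2} = \left(\left(-1 + 6 \left(\left(-1\right) \left(- \frac{1}{7}\right)\right)\right) + \frac{3}{5}\right)^{2} = \left(\left(-1 + 6 \cdot \frac{1}{7}\right) + \frac{3}{5}\right)^{2} = \left(\left(-1 + \frac{6}{7}\right) + \frac{3}{5}\right)^{2} = \left(- \frac{1}{7} + \frac{3}{5}\right)^{2} = \left(\frac{16}{35}\right)^{2} = \frac{256}{1225}$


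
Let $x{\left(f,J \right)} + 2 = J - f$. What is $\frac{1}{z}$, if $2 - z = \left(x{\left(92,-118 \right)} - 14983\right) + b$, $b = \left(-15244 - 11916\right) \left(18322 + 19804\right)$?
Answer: $\frac{1}{1035517357} \approx 9.657 \cdot 10^{-10}$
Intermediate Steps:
$x{\left(f,J \right)} = -2 + J - f$ ($x{\left(f,J \right)} = -2 + \left(J - f\right) = -2 + J - f$)
$b = -1035502160$ ($b = \left(-27160\right) 38126 = -1035502160$)
$z = 1035517357$ ($z = 2 - \left(\left(\left(-2 - 118 - 92\right) - 14983\right) - 1035502160\right) = 2 - \left(\left(-212 - 14983\right) - 1035502160\right) = 2 - \left(-15195 - 1035502160\right) = 2 - -1035517355 = 2 + 1035517355 = 1035517357$)
$\frac{1}{z} = \frac{1}{1035517357}$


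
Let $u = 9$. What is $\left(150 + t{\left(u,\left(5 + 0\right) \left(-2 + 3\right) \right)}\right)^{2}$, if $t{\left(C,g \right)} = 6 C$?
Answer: $41616$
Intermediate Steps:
$\left(150 + t{\left(u,\left(5 + 0\right) \left(-2 + 3\right) \right)}\right)^{2} = \left(150 + 6 \cdot 9\right)^{2} = \left(150 + 54\right)^{2} = 204^{2} = 41616$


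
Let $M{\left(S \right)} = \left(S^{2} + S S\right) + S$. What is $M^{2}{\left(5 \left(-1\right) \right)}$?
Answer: $2025$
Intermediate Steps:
$M{\left(S \right)} = S + 2 S^{2}$ ($M{\left(S \right)} = \left(S^{2} + S^{2}\right) + S = 2 S^{2} + S = S + 2 S^{2}$)
$M^{2}{\left(5 \left(-1\right) \right)} = \left(5 \left(-1\right) \left(1 + 2 \cdot 5 \left(-1\right)\right)\right)^{2} = \left(- 5 \left(1 + 2 \left(-5\right)\right)\right)^{2} = \left(- 5 \left(1 - 10\right)\right)^{2} = \left(\left(-5\right) \left(-9\right)\right)^{2} = 45^{2} = 2025$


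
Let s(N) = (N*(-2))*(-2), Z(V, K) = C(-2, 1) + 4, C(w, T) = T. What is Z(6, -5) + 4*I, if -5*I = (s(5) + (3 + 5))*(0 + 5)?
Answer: -107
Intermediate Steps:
Z(V, K) = 5 (Z(V, K) = 1 + 4 = 5)
s(N) = 4*N (s(N) = -2*N*(-2) = 4*N)
I = -28 (I = -(4*5 + (3 + 5))*(0 + 5)/5 = -(20 + 8)*5/5 = -28*5/5 = -⅕*140 = -28)
Z(6, -5) + 4*I = 5 + 4*(-28) = 5 - 112 = -107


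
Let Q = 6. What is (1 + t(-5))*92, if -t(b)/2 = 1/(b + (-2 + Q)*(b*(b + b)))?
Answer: 17756/195 ≈ 91.056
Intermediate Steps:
t(b) = -2/(b + 8*b**2) (t(b) = -2/(b + (-2 + 6)*(b*(b + b))) = -2/(b + 4*(b*(2*b))) = -2/(b + 4*(2*b**2)) = -2/(b + 8*b**2))
(1 + t(-5))*92 = (1 - 2/(-5*(1 + 8*(-5))))*92 = (1 - 2*(-1/5)/(1 - 40))*92 = (1 - 2*(-1/5)/(-39))*92 = (1 - 2*(-1/5)*(-1/39))*92 = (1 - 2/195)*92 = (193/195)*92 = 17756/195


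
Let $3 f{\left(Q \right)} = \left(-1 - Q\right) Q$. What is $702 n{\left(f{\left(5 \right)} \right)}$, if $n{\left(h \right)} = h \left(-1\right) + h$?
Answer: $0$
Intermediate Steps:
$f{\left(Q \right)} = \frac{Q \left(-1 - Q\right)}{3}$ ($f{\left(Q \right)} = \frac{\left(-1 - Q\right) Q}{3} = \frac{Q \left(-1 - Q\right)}{3}$)
$n{\left(h \right)} = 0$ ($n{\left(h \right)} = - h + h = 0$)
$702 n{\left(f{\left(5 \right)} \right)} = 702 \cdot 0 = 0$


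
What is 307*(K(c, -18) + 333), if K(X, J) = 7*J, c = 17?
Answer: 63549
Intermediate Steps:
307*(K(c, -18) + 333) = 307*(7*(-18) + 333) = 307*(-126 + 333) = 307*207 = 63549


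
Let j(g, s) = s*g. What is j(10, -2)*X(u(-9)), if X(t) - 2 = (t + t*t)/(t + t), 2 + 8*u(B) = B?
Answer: -145/4 ≈ -36.250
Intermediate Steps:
u(B) = -¼ + B/8
j(g, s) = g*s
X(t) = 2 + (t + t²)/(2*t) (X(t) = 2 + (t + t*t)/(t + t) = 2 + (t + t²)/((2*t)) = 2 + (t + t²)*(1/(2*t)) = 2 + (t + t²)/(2*t))
j(10, -2)*X(u(-9)) = (10*(-2))*(5/2 + (-¼ + (⅛)*(-9))/2) = -20*(5/2 + (-¼ - 9/8)/2) = -20*(5/2 + (½)*(-11/8)) = -20*(5/2 - 11/16) = -20*29/16 = -145/4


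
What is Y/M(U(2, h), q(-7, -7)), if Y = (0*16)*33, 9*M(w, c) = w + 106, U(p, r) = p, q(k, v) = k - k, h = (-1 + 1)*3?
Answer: 0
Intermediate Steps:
h = 0 (h = 0*3 = 0)
q(k, v) = 0
M(w, c) = 106/9 + w/9 (M(w, c) = (w + 106)/9 = (106 + w)/9 = 106/9 + w/9)
Y = 0 (Y = 0*33 = 0)
Y/M(U(2, h), q(-7, -7)) = 0/(106/9 + (⅑)*2) = 0/(106/9 + 2/9) = 0/12 = 0*(1/12) = 0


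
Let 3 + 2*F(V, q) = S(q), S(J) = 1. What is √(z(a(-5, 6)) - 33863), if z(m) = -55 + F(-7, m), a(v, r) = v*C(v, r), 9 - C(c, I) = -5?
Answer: I*√33919 ≈ 184.17*I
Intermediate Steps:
C(c, I) = 14 (C(c, I) = 9 - 1*(-5) = 9 + 5 = 14)
a(v, r) = 14*v (a(v, r) = v*14 = 14*v)
F(V, q) = -1 (F(V, q) = -3/2 + (½)*1 = -3/2 + ½ = -1)
z(m) = -56 (z(m) = -55 - 1 = -56)
√(z(a(-5, 6)) - 33863) = √(-56 - 33863) = √(-33919) = I*√33919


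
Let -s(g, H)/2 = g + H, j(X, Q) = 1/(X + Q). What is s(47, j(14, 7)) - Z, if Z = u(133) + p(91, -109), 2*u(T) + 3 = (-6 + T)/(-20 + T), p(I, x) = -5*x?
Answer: -1514347/2373 ≈ -638.16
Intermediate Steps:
j(X, Q) = 1/(Q + X)
s(g, H) = -2*H - 2*g (s(g, H) = -2*(g + H) = -2*(H + g) = -2*H - 2*g)
u(T) = -3/2 + (-6 + T)/(2*(-20 + T)) (u(T) = -3/2 + ((-6 + T)/(-20 + T))/2 = -3/2 + (-6 + T)/(2*(-20 + T)))
Z = 61479/113 (Z = (27 - 1*133)/(-20 + 133) - 5*(-109) = (27 - 133)/113 + 545 = (1/113)*(-106) + 545 = -106/113 + 545 = 61479/113 ≈ 544.06)
s(47, j(14, 7)) - Z = (-2/(7 + 14) - 2*47) - 1*61479/113 = (-2/21 - 94) - 61479/113 = -1976/21 - 61479/113 = -1514347/2373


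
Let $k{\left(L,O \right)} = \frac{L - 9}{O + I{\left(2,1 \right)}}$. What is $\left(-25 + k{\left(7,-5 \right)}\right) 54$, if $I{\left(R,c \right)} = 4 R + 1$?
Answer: $-1377$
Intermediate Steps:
$I{\left(R,c \right)} = 1 + 4 R$
$k{\left(L,O \right)} = \frac{-9 + L}{9 + O}$ ($k{\left(L,O \right)} = \frac{L - 9}{O + \left(1 + 4 \cdot 2\right)} = \frac{-9 + L}{O + \left(1 + 8\right)} = \frac{-9 + L}{O + 9} = \frac{-9 + L}{9 + O}$)
$\left(-25 + k{\left(7,-5 \right)}\right) 54 = \left(-25 + \frac{-9 + 7}{9 - 5}\right) 54 = \left(-25 + \frac{1}{4} \left(-2\right)\right) 54 = \left(-25 - \frac{1}{2}\right) 54 = \left(- \frac{51}{2}\right) 54 = -1377$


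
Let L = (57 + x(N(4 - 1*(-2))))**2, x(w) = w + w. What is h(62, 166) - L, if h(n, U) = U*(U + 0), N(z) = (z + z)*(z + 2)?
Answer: -34445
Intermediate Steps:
N(z) = 2*z*(2 + z) (N(z) = (2*z)*(2 + z) = 2*z*(2 + z))
h(n, U) = U**2 (h(n, U) = U*U = U**2)
x(w) = 2*w
L = 62001 (L = (57 + 2*(2*(4 - 1*(-2))*(2 + (4 - 1*(-2)))))**2 = (57 + 2*(2*(4 + 2)*(2 + (4 + 2))))**2 = (57 + 2*(2*6*(2 + 6)))**2 = (57 + 2*(2*6*8))**2 = (57 + 2*96)**2 = (57 + 192)**2 = 249**2 = 62001)
h(62, 166) - L = 166**2 - 1*62001 = 27556 - 62001 = -34445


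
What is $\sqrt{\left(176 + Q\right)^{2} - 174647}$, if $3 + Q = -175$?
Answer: $i \sqrt{174643} \approx 417.9 i$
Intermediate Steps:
$Q = -178$ ($Q = -3 - 175 = -178$)
$\sqrt{\left(176 + Q\right)^{2} - 174647} = \sqrt{\left(176 - 178\right)^{2} - 174647} = \sqrt{\left(-2\right)^{2} - 174647} = \sqrt{4 - 174647} = \sqrt{-174643} = i \sqrt{174643}$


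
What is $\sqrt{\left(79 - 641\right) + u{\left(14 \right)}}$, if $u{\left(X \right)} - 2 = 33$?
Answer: $i \sqrt{527} \approx 22.956 i$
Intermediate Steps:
$u{\left(X \right)} = 35$ ($u{\left(X \right)} = 2 + 33 = 35$)
$\sqrt{\left(79 - 641\right) + u{\left(14 \right)}} = \sqrt{\left(79 - 641\right) + 35} = \sqrt{-562 + 35} = \sqrt{-527} = i \sqrt{527}$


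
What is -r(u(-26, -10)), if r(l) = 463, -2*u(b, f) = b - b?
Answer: -463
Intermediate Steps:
u(b, f) = 0 (u(b, f) = -(b - b)/2 = -½*0 = 0)
-r(u(-26, -10)) = -1*463 = -463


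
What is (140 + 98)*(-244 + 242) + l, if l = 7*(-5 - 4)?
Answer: -539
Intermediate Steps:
l = -63 (l = 7*(-9) = -63)
(140 + 98)*(-244 + 242) + l = (140 + 98)*(-244 + 242) - 63 = 238*(-2) - 63 = -476 - 63 = -539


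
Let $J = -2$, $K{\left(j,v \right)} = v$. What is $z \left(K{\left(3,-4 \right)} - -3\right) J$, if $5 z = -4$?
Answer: $- \frac{8}{5} \approx -1.6$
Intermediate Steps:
$z = - \frac{4}{5}$ ($z = \frac{1}{5} \left(-4\right) = - \frac{4}{5} \approx -0.8$)
$z \left(K{\left(3,-4 \right)} - -3\right) J = - \frac{4 \left(-4 - -3\right)}{5} \left(-2\right) = - \frac{4 \left(-4 + 3\right)}{5} \left(-2\right) = \left(- \frac{4}{5}\right) \left(-1\right) \left(-2\right) = \frac{4}{5} \left(-2\right) = - \frac{8}{5}$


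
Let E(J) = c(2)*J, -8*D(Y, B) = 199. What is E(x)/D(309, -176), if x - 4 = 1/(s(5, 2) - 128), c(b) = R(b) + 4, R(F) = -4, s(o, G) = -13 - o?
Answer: 0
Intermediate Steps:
D(Y, B) = -199/8 (D(Y, B) = -⅛*199 = -199/8)
c(b) = 0 (c(b) = -4 + 4 = 0)
x = 583/146 (x = 4 + 1/((-13 - 1*5) - 128) = 4 + 1/((-13 - 5) - 128) = 4 + 1/(-18 - 128) = 4 + 1/(-146) = 4 - 1/146 = 583/146 ≈ 3.9931)
E(J) = 0 (E(J) = 0*J = 0)
E(x)/D(309, -176) = 0/(-199/8) = 0*(-8/199) = 0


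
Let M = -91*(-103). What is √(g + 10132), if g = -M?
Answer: √759 ≈ 27.550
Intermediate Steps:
M = 9373
g = -9373 (g = -1*9373 = -9373)
√(g + 10132) = √(-9373 + 10132) = √759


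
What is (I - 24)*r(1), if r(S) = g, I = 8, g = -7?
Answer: 112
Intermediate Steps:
r(S) = -7
(I - 24)*r(1) = (8 - 24)*(-7) = -16*(-7) = 112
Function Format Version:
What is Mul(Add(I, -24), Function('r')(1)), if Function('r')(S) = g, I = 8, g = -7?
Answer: 112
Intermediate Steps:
Function('r')(S) = -7
Mul(Add(I, -24), Function('r')(1)) = Mul(Add(8, -24), -7) = Mul(-16, -7) = 112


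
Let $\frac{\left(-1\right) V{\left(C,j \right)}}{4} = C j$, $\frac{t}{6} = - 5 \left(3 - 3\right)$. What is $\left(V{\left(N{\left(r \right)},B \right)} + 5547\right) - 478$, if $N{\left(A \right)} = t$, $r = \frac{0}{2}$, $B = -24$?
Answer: $5069$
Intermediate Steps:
$r = 0$ ($r = 0 \cdot \frac{1}{2} = 0$)
$t = 0$ ($t = 6 \left(- 5 \left(3 - 3\right)\right) = 6 \left(\left(-5\right) 0\right) = 6 \cdot 0 = 0$)
$N{\left(A \right)} = 0$
$V{\left(C,j \right)} = - 4 C j$
$\left(V{\left(N{\left(r \right)},B \right)} + 5547\right) - 478 = \left(\left(-4\right) 0 \left(-24\right) + 5547\right) - 478 = \left(0 + 5547\right) - 478 = 5547 - 478 = 5069$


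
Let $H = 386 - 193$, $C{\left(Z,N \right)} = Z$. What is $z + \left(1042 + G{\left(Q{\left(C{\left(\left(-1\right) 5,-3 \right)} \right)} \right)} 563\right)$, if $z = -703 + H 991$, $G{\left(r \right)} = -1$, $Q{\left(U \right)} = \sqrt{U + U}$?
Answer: $191039$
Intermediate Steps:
$Q{\left(U \right)} = \sqrt{2} \sqrt{U}$ ($Q{\left(U \right)} = \sqrt{2 U} = \sqrt{2} \sqrt{U}$)
$H = 193$ ($H = 386 - 193 = 193$)
$z = 190560$ ($z = -703 + 193 \cdot 991 = -703 + 191263 = 190560$)
$z + \left(1042 + G{\left(Q{\left(C{\left(\left(-1\right) 5,-3 \right)} \right)} \right)} 563\right) = 190560 + \left(1042 - 563\right) = 190560 + 479 = 191039$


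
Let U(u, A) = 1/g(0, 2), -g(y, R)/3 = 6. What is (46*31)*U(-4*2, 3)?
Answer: -713/9 ≈ -79.222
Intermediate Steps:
g(y, R) = -18 (g(y, R) = -3*6 = -18)
U(u, A) = -1/18 (U(u, A) = 1/(-18) = -1/18)
(46*31)*U(-4*2, 3) = (46*31)*(-1/18) = 1426*(-1/18) = -713/9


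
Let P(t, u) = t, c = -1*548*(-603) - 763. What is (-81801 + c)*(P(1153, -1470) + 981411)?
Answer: 243557964320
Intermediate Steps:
c = 329681 (c = -548*(-603) - 763 = 330444 - 763 = 329681)
(-81801 + c)*(P(1153, -1470) + 981411) = (-81801 + 329681)*(1153 + 981411) = 247880*982564 = 243557964320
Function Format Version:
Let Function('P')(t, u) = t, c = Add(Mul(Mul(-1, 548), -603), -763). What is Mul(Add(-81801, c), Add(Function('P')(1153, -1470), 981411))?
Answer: 243557964320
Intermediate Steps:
c = 329681 (c = Add(Mul(-548, -603), -763) = Add(330444, -763) = 329681)
Mul(Add(-81801, c), Add(Function('P')(1153, -1470), 981411)) = Mul(Add(-81801, 329681), Add(1153, 981411)) = Mul(247880, 982564) = 243557964320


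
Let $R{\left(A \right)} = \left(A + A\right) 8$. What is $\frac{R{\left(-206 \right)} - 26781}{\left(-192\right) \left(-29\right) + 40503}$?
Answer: $- \frac{30077}{46071} \approx -0.65284$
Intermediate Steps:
$R{\left(A \right)} = 16 A$ ($R{\left(A \right)} = 2 A 8 = 16 A$)
$\frac{R{\left(-206 \right)} - 26781}{\left(-192\right) \left(-29\right) + 40503} = \frac{16 \left(-206\right) - 26781}{\left(-192\right) \left(-29\right) + 40503} = \frac{-3296 - 26781}{5568 + 40503} = - \frac{30077}{46071}$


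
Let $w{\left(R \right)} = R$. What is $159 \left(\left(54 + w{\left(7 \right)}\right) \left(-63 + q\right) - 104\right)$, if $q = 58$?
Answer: $-65031$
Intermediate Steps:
$159 \left(\left(54 + w{\left(7 \right)}\right) \left(-63 + q\right) - 104\right) = 159 \left(\left(54 + 7\right) \left(-63 + 58\right) - 104\right) = 159 \left(61 \left(-5\right) - 104\right) = 159 \left(-305 - 104\right) = 159 \left(-409\right) = -65031$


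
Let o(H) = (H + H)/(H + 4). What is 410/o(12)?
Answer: 820/3 ≈ 273.33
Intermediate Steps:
o(H) = 2*H/(4 + H) (o(H) = (2*H)/(4 + H) = 2*H/(4 + H))
410/o(12) = 410/((2*12/(4 + 12))) = 410/((2*12/16)) = 410/((2*12*(1/16))) = 410/(3/2) = 410*(⅔) = 820/3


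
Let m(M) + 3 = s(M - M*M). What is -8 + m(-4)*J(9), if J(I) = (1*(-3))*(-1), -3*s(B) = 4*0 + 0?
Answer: -17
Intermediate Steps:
s(B) = 0 (s(B) = -(4*0 + 0)/3 = -(0 + 0)/3 = -⅓*0 = 0)
m(M) = -3 (m(M) = -3 + 0 = -3)
J(I) = 3 (J(I) = -3*(-1) = 3)
-8 + m(-4)*J(9) = -8 - 3*3 = -8 - 9 = -17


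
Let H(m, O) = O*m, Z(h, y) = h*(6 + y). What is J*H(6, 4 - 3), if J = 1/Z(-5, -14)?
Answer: 3/20 ≈ 0.15000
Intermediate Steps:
J = 1/40 (J = 1/(-5*(6 - 14)) = 1/(-5*(-8)) = 1/40 ≈ 0.025000)
J*H(6, 4 - 3) = ((4 - 3)*6)/40 = (1*6)/40 = (1/40)*6 = 3/20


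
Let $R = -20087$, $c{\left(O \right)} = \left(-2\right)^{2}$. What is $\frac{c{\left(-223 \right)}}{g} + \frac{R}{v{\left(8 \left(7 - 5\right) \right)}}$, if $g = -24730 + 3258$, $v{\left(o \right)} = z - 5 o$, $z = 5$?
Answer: $\frac{107826941}{402600} \approx 267.83$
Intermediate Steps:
$c{\left(O \right)} = 4$
$v{\left(o \right)} = 5 - 5 o$
$g = -21472$
$\frac{c{\left(-223 \right)}}{g} + \frac{R}{v{\left(8 \left(7 - 5\right) \right)}} = \frac{4}{-21472} - \frac{20087}{5 - 5 \cdot 8 \left(7 - 5\right)} = 4 \left(- \frac{1}{21472}\right) - \frac{20087}{5 - 5 \cdot 8 \cdot 2} = - \frac{1}{5368} - \frac{20087}{5 - 80} = - \frac{1}{5368} - \frac{20087}{-75} = - \frac{1}{5368} - - \frac{20087}{75} = - \frac{1}{5368} + \frac{20087}{75} = \frac{107826941}{402600}$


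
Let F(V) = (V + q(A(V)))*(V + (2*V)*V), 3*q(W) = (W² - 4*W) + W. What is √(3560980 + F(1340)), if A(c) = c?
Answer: 2*√4838081630205/3 ≈ 1.4664e+6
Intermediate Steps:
q(W) = -W + W²/3 (q(W) = ((W² - 4*W) + W)/3 = (W² - 3*W)/3 = -W + W²/3)
F(V) = (V + 2*V²)*(V + V*(-3 + V)/3) (F(V) = (V + V*(-3 + V)/3)*(V + (2*V)*V) = (V + V*(-3 + V)/3)*(V + 2*V²) = (V + 2*V²)*(V + V*(-3 + V)/3))
√(3560980 + F(1340)) = √(3560980 + (⅓)*1340³*(1 + 2*1340)) = √(3560980 + (⅓)*2406104000*(1 + 2680)) = √(3560980 + (⅓)*2406104000*2681) = √(3560980 + 6450764824000/3) = √(6450775506940/3) = 2*√4838081630205/3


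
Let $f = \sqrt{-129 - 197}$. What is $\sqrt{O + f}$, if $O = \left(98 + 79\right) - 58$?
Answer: $\sqrt{119 + i \sqrt{326}} \approx 10.94 + 0.82521 i$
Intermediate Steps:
$O = 119$ ($O = 177 - 58 = 119$)
$f = i \sqrt{326}$ ($f = \sqrt{-326} = i \sqrt{326} \approx 18.055 i$)
$\sqrt{O + f} = \sqrt{119 + i \sqrt{326}}$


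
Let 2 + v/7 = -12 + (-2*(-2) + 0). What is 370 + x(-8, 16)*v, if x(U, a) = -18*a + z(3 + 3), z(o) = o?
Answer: 20110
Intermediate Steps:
x(U, a) = 6 - 18*a (x(U, a) = -18*a + (3 + 3) = -18*a + 6 = 6 - 18*a)
v = -70 (v = -14 + 7*(-12 + (-2*(-2) + 0)) = -14 + 7*(-12 + (4 + 0)) = -14 + 7*(-12 + 4) = -14 + 7*(-8) = -14 - 56 = -70)
370 + x(-8, 16)*v = 370 + (6 - 18*16)*(-70) = 370 + (6 - 288)*(-70) = 370 - 282*(-70) = 370 + 19740 = 20110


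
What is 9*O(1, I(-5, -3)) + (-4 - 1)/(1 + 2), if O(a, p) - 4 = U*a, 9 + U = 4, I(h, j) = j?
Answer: -32/3 ≈ -10.667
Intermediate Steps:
U = -5 (U = -9 + 4 = -5)
O(a, p) = 4 - 5*a
9*O(1, I(-5, -3)) + (-4 - 1)/(1 + 2) = 9*(4 - 5*1) + (-4 - 1)/(1 + 2) = 9*(4 - 5) - 5/3 = 9*(-1) - 5*⅓ = -9 - 5/3 = -32/3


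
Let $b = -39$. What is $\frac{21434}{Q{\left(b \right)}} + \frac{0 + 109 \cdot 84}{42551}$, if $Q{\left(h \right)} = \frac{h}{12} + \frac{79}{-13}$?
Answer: $- \frac{47421542308}{20637235} \approx -2297.9$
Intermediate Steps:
$Q{\left(h \right)} = - \frac{79}{13} + \frac{h}{12}$ ($Q{\left(h \right)} = h \frac{1}{12} + 79 \left(- \frac{1}{13}\right) = \frac{h}{12} - \frac{79}{13} = - \frac{79}{13} + \frac{h}{12}$)
$\frac{21434}{Q{\left(b \right)}} + \frac{0 + 109 \cdot 84}{42551} = \frac{21434}{- \frac{79}{13} + \frac{1}{12} \left(-39\right)} + \frac{0 + 109 \cdot 84}{42551} = \frac{21434}{- \frac{79}{13} - \frac{13}{4}} + \left(0 + 9156\right) \frac{1}{42551} = \frac{21434}{- \frac{485}{52}} + 9156 \cdot \frac{1}{42551} = 21434 \left(- \frac{52}{485}\right) + \frac{9156}{42551} = - \frac{1114568}{485} + \frac{9156}{42551} = - \frac{47421542308}{20637235}$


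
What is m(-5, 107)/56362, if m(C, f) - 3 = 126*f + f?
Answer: 6796/28181 ≈ 0.24116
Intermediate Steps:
m(C, f) = 3 + 127*f (m(C, f) = 3 + (126*f + f) = 3 + 127*f)
m(-5, 107)/56362 = (3 + 127*107)/56362 = (3 + 13589)*(1/56362) = 13592*(1/56362) = 6796/28181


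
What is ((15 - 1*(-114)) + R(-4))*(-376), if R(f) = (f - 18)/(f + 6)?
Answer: -44368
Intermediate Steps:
R(f) = (-18 + f)/(6 + f)
((15 - 1*(-114)) + R(-4))*(-376) = ((15 - 1*(-114)) + (-18 - 4)/(6 - 4))*(-376) = ((15 + 114) - 22/2)*(-376) = (129 + (½)*(-22))*(-376) = (129 - 11)*(-376) = 118*(-376) = -44368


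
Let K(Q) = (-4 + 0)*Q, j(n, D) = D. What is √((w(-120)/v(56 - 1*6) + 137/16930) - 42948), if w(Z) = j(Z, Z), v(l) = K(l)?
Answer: I*√492391676434/3386 ≈ 207.24*I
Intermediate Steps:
K(Q) = -4*Q
v(l) = -4*l
w(Z) = Z
√((w(-120)/v(56 - 1*6) + 137/16930) - 42948) = √((-120*(-1/(4*(56 - 1*6))) + 137/16930) - 42948) = √((-120*(-1/(4*(56 - 6))) + 137*(1/16930)) - 42948) = √((-120/((-4*50)) + 137/16930) - 42948) = √((-120/(-200) + 137/16930) - 42948) = √((-120*(-1/200) + 137/16930) - 42948) = √((⅗ + 137/16930) - 42948) = √(2059/3386 - 42948) = √(-145419869/3386) = I*√492391676434/3386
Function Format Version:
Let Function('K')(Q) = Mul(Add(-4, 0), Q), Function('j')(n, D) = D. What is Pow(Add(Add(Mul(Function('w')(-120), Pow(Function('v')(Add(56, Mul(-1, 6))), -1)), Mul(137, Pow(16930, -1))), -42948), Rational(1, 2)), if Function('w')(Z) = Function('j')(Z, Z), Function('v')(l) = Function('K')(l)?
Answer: Mul(Rational(1, 3386), I, Pow(492391676434, Rational(1, 2))) ≈ Mul(207.24, I)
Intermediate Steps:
Function('K')(Q) = Mul(-4, Q)
Function('v')(l) = Mul(-4, l)
Function('w')(Z) = Z
Pow(Add(Add(Mul(Function('w')(-120), Pow(Function('v')(Add(56, Mul(-1, 6))), -1)), Mul(137, Pow(16930, -1))), -42948), Rational(1, 2)) = Pow(Add(Add(Mul(-120, Pow(Mul(-4, Add(56, Mul(-1, 6))), -1)), Mul(137, Pow(16930, -1))), -42948), Rational(1, 2)) = Pow(Add(Add(Mul(-120, Pow(Mul(-4, Add(56, -6)), -1)), Mul(137, Rational(1, 16930))), -42948), Rational(1, 2)) = Pow(Add(Add(Mul(-120, Pow(Mul(-4, 50), -1)), Rational(137, 16930)), -42948), Rational(1, 2)) = Pow(Add(Add(Mul(-120, Pow(-200, -1)), Rational(137, 16930)), -42948), Rational(1, 2)) = Pow(Add(Add(Mul(-120, Rational(-1, 200)), Rational(137, 16930)), -42948), Rational(1, 2)) = Pow(Add(Add(Rational(3, 5), Rational(137, 16930)), -42948), Rational(1, 2)) = Pow(Add(Rational(2059, 3386), -42948), Rational(1, 2)) = Pow(Rational(-145419869, 3386), Rational(1, 2)) = Mul(Rational(1, 3386), I, Pow(492391676434, Rational(1, 2)))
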